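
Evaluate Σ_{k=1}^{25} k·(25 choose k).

Differentiating (1+x)^25 and setting x=1: Σ k·C(25,k) = 25·2^24 = 419430400.

419430400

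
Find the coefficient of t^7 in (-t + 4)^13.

-7028736

The general term is C(13,j)·(-t)^j·(4)^(13-j); the t^7 term has j = 7.
C(13,7) = 1716.
Coefficient = C(13,7) · (-1)^7 · 4^6 = 1716 · (-1) · 4096 = -7028736.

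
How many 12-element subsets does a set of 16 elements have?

1820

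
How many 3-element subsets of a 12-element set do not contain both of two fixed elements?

210

All 3-subsets: C(12,3) = 220. Those containing both fixed elements: C(10,1) = 10.
220 − 10 = 210.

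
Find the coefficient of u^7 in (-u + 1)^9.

-36

The general term is C(9,j)·(-u)^j·(1)^(9-j); the u^7 term has j = 7.
C(9,7) = 36.
Coefficient = C(9,7) · (-1)^7 = 36 · (-1) = -36.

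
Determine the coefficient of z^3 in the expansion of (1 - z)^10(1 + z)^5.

15

Coefficient of z^3 = Σ_{j} C(10,j)·(-1)^j·C(5,3-j)·1^(3-j) for j from 0 to 3.
= 10 + (-100) + 225 + (-120) = 15.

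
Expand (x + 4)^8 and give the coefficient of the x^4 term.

The general term is C(8,j)·(x)^j·(4)^(8-j); the x^4 term has j = 4.
C(8,4) = 70.
Coefficient = C(8,4) · 4^4 = 70 · 256 = 17920.

17920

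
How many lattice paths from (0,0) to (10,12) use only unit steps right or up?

Each path is a sequence of 22 steps with 10 rights: C(22,10) = 646646.

646646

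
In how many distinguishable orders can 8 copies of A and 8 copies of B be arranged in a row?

12870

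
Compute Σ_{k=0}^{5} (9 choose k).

382

1 + 9 + 36 + 84 + 126 + 126 = 382.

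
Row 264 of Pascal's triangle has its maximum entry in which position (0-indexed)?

132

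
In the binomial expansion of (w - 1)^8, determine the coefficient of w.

The general term is C(8,j)·(w)^j·(-1)^(8-j); the w^1 term has j = 1.
C(8,1) = 8.
Coefficient = C(8,1) · (-1)^7 = 8 · (-1) = -8.

-8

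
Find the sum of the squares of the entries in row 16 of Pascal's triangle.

Σ C(16,i)² is the coefficient of x^16 in (1+x)^16(1+x)^16 = (1+x)^32, i.e. C(32,16) = 601080390.

601080390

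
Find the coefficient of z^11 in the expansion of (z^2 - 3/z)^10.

General term: C(10,j)·(z^2)^j·(-3/z)^(10-j), with z-exponent 2j − 1(10−j) = 3j − 10.
Set 3j − 10 = 11: j = 7.
C(10,7) = 120; 1^7 = 1; (-3)^3 = -27.
Coefficient = 120 · 1 · (-27) = -3240.

-3240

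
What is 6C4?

15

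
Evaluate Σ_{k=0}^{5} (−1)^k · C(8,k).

The partial alternating sum Σ_{k=0}^{5} (−1)^k C(8,k) = (−1)^5 C(7,5) = -21.

-21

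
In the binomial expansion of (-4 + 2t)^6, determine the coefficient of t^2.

15360

The general term is C(6,j)·(-4)^j·(2t)^(6-j); the t^2 term has j = 4.
C(6,4) = 15.
Coefficient = C(6,4) · (-4)^4 · 2^2 = 15 · 256 · 4 = 15360.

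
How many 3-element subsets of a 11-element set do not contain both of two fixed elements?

All 3-subsets: C(11,3) = 165. Those containing both fixed elements: C(9,1) = 9.
165 − 9 = 156.

156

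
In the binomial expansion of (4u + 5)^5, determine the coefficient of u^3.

The general term is C(5,j)·(4u)^j·(5)^(5-j); the u^3 term has j = 3.
C(5,3) = 10.
Coefficient = C(5,3) · 4^3 · 5^2 = 10 · 64 · 25 = 16000.

16000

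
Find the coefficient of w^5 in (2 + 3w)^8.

The general term is C(8,j)·(2)^j·(3w)^(8-j); the w^5 term has j = 3.
C(8,3) = 56.
Coefficient = C(8,3) · 2^3 · 3^5 = 56 · 8 · 243 = 108864.

108864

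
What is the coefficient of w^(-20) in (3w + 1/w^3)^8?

General term: C(8,j)·(3w)^j·(1/w^3)^(8-j), with w-exponent 1j − 3(8−j) = 4j − 24.
Set 4j − 24 = -20: j = 1.
C(8,1) = 8; 3^1 = 3; 1^7 = 1.
Coefficient = 8 · 3 · 1 = 24.

24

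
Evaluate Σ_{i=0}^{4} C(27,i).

1 + 27 + 351 + 2925 + 17550 = 20854.

20854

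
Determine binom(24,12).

2704156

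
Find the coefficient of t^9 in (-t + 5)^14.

The general term is C(14,j)·(-t)^j·(5)^(14-j); the t^9 term has j = 9.
C(14,9) = 2002.
Coefficient = C(14,9) · (-1)^9 · 5^5 = 2002 · (-1) · 3125 = -6256250.

-6256250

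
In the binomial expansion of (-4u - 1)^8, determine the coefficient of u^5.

57344

The general term is C(8,j)·(-4u)^j·(-1)^(8-j); the u^5 term has j = 5.
C(8,5) = 56.
Coefficient = C(8,5) · (-4)^5 · (-1)^3 = 56 · (-1024) · (-1) = 57344.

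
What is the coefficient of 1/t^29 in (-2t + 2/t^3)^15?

44728320

General term: C(15,j)·(-2t)^j·(2/t^3)^(15-j), with t-exponent 1j − 3(15−j) = 4j − 45.
Set 4j − 45 = -29: j = 4.
C(15,4) = 1365; (-2)^4 = 16; 2^11 = 2048.
Coefficient = 1365 · 16 · 2048 = 44728320.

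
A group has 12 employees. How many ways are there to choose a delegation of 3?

This is C(12,3) = 220.

220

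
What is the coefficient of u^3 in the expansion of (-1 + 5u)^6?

-2500

The general term is C(6,j)·(-1)^j·(5u)^(6-j); the u^3 term has j = 3.
C(6,3) = 20.
Coefficient = C(6,3) · (-1)^3 · 5^3 = 20 · (-1) · 125 = -2500.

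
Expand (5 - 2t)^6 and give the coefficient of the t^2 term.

37500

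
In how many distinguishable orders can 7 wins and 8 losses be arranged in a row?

6435

Choose positions for the wins: C(15,7) = 6435.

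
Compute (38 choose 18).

33578000610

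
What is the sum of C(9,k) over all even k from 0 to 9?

Even-k terms of row 9 sum to 2^8 = 256.

256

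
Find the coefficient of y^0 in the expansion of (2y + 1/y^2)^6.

240

General term: C(6,j)·(2y)^j·(1/y^2)^(6-j), with y-exponent 1j − 2(6−j) = 3j − 12.
Set 3j − 12 = 0: j = 4.
C(6,4) = 15; 2^4 = 16; 1^2 = 1.
Coefficient = 15 · 16 · 1 = 240.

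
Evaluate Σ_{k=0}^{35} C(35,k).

34359738368

Setting x = 1 in (1+x)^35 gives Σ C(35,k) = 2^35 = 34359738368.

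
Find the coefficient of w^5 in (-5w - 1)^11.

-1443750

The general term is C(11,j)·(-5w)^j·(-1)^(11-j); the w^5 term has j = 5.
C(11,5) = 462.
Coefficient = C(11,5) · (-5)^5 = 462 · (-3125) = -1443750.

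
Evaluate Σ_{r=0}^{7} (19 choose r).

94184

1 + 19 + 171 + 969 + 3876 + 11628 + 27132 + 50388 = 94184.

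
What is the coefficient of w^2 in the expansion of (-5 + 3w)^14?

199951171875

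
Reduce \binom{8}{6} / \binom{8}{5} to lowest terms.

C(n,k+1)/C(n,k) = (n−k)/(k+1) = (8−5)/(5+1) = 3/6 = 1/2.

1/2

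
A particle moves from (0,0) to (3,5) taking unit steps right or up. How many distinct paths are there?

56

Each path is a sequence of 8 steps with 3 rights: C(8,3) = 56.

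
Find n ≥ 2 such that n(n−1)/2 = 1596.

57

n(n−1)/2 = 1596 ⇒ n(n−1) = 3192. Since 57·56 = 3192, n = 57.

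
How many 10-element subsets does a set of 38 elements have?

C(38,10) = (38·37·36·35·34·33·32·31·30·29) / 10! = 1715456253772800 / 3628800 = 472733756.

472733756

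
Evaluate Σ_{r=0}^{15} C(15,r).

32768

The entries of row 15 sum to 2^15 = 32768.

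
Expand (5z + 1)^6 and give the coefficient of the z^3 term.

The general term is C(6,j)·(5z)^j·(1)^(6-j); the z^3 term has j = 3.
C(6,3) = 20.
Coefficient = C(6,3) · 5^3 = 20 · 125 = 2500.

2500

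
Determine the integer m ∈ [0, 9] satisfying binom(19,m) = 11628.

5

C(19,m) increases on 0 ≤ m ≤ 9. C(19,4) = 3876 and C(19,5) = 11628, so m = 5.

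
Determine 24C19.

42504

C(24,19) = C(24,5) by symmetry.
C(24,5) = (24·23·22·21·20) / 5! = 5100480 / 120 = 42504.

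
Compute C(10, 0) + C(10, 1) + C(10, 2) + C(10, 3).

1 + 10 + 45 + 120 = 176.

176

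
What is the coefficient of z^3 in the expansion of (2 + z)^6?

The general term is C(6,j)·(2)^j·(z)^(6-j); the z^3 term has j = 3.
C(6,3) = 20.
Coefficient = C(6,3) · 2^3 = 20 · 8 = 160.

160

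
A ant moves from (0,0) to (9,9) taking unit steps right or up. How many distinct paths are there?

Each path is a sequence of 18 steps with 9 rights: C(18,9) = 48620.

48620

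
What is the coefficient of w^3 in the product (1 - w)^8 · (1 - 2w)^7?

-1400

Coefficient of w^3 = Σ_{j} C(8,j)·(-1)^j·C(7,3-j)·(-2)^(3-j) for j from 0 to 3.
= (-280) + (-672) + (-392) + (-56) = -1400.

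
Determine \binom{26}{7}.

C(26,7) = (26·25·24·23·22·21·20) / 7! = 3315312000 / 5040 = 657800.

657800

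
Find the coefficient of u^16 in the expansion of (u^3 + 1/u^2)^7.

7

General term: C(7,j)·(u^3)^j·(1/u^2)^(7-j), with u-exponent 3j − 2(7−j) = 5j − 14.
Set 5j − 14 = 16: j = 6.
C(7,6) = 7; 1^6 = 1; 1^1 = 1.
Coefficient = 7 · 1 · 1 = 7.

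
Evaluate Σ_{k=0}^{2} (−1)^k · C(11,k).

45

The partial alternating sum Σ_{k=0}^{2} (−1)^k C(11,k) = (−1)^2 C(10,2) = 45.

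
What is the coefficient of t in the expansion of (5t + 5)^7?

The general term is C(7,j)·(5t)^j·(5)^(7-j); the t^1 term has j = 1.
C(7,1) = 7.
Coefficient = C(7,1) · 5^1 · 5^6 = 7 · 5 · 15625 = 546875.

546875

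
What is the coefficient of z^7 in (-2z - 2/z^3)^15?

General term: C(15,j)·(-2z)^j·(-2/z^3)^(15-j), with z-exponent 1j − 3(15−j) = 4j − 45.
Set 4j − 45 = 7: j = 13.
C(15,13) = 105; (-2)^13 = -8192; (-2)^2 = 4.
Coefficient = 105 · (-8192) · 4 = -3440640.

-3440640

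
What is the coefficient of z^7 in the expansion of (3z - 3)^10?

The general term is C(10,j)·(3z)^j·(-3)^(10-j); the z^7 term has j = 7.
C(10,7) = 120.
Coefficient = C(10,7) · 3^7 · (-3)^3 = 120 · 2187 · (-27) = -7085880.

-7085880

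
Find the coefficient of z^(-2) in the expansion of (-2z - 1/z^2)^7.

-560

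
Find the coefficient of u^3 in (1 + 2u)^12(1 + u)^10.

5600

Coefficient of u^3 = Σ_{j} C(12,j)·2^j·C(10,3-j)·1^(3-j) for j from 0 to 3.
= 120 + 1080 + 2640 + 1760 = 5600.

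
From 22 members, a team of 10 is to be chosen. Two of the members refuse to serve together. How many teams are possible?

520676

All 10-subsets: C(22,10) = 646646. Those containing both fixed elements: C(20,8) = 125970.
646646 − 125970 = 520676.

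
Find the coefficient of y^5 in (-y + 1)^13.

The general term is C(13,j)·(-y)^j·(1)^(13-j); the y^5 term has j = 5.
C(13,5) = 1287.
Coefficient = C(13,5) · (-1)^5 = 1287 · (-1) = -1287.

-1287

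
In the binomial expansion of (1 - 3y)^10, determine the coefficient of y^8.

295245

The general term is C(10,j)·(1)^j·(-3y)^(10-j); the y^8 term has j = 2.
C(10,2) = 45.
Coefficient = C(10,2) · (-3)^8 = 45 · 6561 = 295245.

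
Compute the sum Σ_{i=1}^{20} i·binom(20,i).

Since i·C(20,i) = 20·C(19,i−1), the sum is 20·2^19 = 20·524288 = 10485760.

10485760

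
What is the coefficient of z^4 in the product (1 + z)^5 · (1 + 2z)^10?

Coefficient of z^4 = Σ_{j} C(5,j)·1^j·C(10,4-j)·2^(4-j) for j from 0 to 4.
= 3360 + 4800 + 1800 + 200 + 5 = 10165.

10165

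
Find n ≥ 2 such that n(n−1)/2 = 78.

13

n(n−1)/2 = 78 ⇒ n(n−1) = 156. Since 13·12 = 156, n = 13.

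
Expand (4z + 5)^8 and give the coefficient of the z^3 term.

The general term is C(8,j)·(4z)^j·(5)^(8-j); the z^3 term has j = 3.
C(8,3) = 56.
Coefficient = C(8,3) · 4^3 · 5^5 = 56 · 64 · 3125 = 11200000.

11200000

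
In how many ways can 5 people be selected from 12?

This is C(12,5) = 792.

792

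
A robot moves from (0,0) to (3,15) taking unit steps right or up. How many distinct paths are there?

Each path is a sequence of 18 steps with 3 rights: C(18,3) = 816.

816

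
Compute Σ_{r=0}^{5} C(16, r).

6885

1 + 16 + 120 + 560 + 1820 + 4368 = 6885.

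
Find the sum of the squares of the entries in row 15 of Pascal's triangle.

By Vandermonde's identity, Σ C(15,i)² = C(30,15) = 155117520.

155117520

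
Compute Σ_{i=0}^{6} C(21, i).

82160

1 + 21 + 210 + 1330 + 5985 + 20349 + 54264 = 82160.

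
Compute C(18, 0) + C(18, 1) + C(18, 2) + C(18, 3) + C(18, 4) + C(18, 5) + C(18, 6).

1 + 18 + 153 + 816 + 3060 + 8568 + 18564 = 31180.

31180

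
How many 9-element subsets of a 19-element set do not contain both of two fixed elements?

All 9-subsets: C(19,9) = 92378. Those containing both fixed elements: C(17,7) = 19448.
92378 − 19448 = 72930.

72930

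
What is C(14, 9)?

2002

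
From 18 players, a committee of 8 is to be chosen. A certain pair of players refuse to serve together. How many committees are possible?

35750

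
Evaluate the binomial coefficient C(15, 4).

C(15,4) = (15·14·13·12) / 4! = 32760 / 24 = 1365.

1365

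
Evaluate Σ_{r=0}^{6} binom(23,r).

1 + 23 + 253 + 1771 + 8855 + 33649 + 100947 = 145499.

145499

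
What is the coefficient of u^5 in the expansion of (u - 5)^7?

The general term is C(7,j)·(u)^j·(-5)^(7-j); the u^5 term has j = 5.
C(7,5) = 21.
Coefficient = C(7,5) · (-5)^2 = 21 · 25 = 525.

525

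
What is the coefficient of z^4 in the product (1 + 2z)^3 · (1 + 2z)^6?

2016

Coefficient of z^4 = Σ_{j} C(3,j)·2^j·C(6,4-j)·2^(4-j) for j from 0 to 3.
= 240 + 960 + 720 + 96 = 2016.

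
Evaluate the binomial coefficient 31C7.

C(31,7) = (31·30·29·28·27·26·25) / 7! = 13253058000 / 5040 = 2629575.

2629575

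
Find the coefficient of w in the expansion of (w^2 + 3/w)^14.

39405366

General term: C(14,j)·(w^2)^j·(3/w)^(14-j), with w-exponent 2j − 1(14−j) = 3j − 14.
Set 3j − 14 = 1: j = 5.
C(14,5) = 2002; 1^5 = 1; 3^9 = 19683.
Coefficient = 2002 · 1 · 19683 = 39405366.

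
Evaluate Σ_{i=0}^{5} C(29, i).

1 + 29 + 406 + 3654 + 23751 + 118755 = 146596.

146596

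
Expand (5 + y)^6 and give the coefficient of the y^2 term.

The general term is C(6,j)·(5)^j·(y)^(6-j); the y^2 term has j = 4.
C(6,4) = 15.
Coefficient = C(6,4) · 5^4 = 15 · 625 = 9375.

9375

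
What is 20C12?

C(20,12) = C(20,8) by symmetry.
C(20,8) = (20·19·18·17·16·15·14·13) / 8! = 5079110400 / 40320 = 125970.

125970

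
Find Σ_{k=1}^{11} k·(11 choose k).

Differentiating (1+x)^11 and setting x=1: Σ k·C(11,k) = 11·2^10 = 11264.

11264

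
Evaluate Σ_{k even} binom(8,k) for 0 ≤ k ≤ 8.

128

Half of (1+1)^8 + (1−1)^8 gives the even-index sum: 2^7 = 128.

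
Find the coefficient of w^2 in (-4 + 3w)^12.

The general term is C(12,j)·(-4)^j·(3w)^(12-j); the w^2 term has j = 10.
C(12,10) = 66.
Coefficient = C(12,10) · (-4)^10 · 3^2 = 66 · 1048576 · 9 = 622854144.

622854144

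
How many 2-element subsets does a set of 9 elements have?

36

C(9,2) = (9·8) / 2! = 72 / 2 = 36.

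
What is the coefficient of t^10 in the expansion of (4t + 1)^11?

The general term is C(11,j)·(4t)^j·(1)^(11-j); the t^10 term has j = 10.
C(11,10) = 11.
Coefficient = C(11,10) · 4^10 = 11 · 1048576 = 11534336.

11534336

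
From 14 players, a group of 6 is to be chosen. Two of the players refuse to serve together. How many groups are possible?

2508

All 6-subsets: C(14,6) = 3003. Those containing both fixed elements: C(12,4) = 495.
3003 − 495 = 2508.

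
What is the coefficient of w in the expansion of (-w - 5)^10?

19531250

The general term is C(10,j)·(-w)^j·(-5)^(10-j); the w^1 term has j = 1.
C(10,1) = 10.
Coefficient = C(10,1) · (-1)^1 · (-5)^9 = 10 · (-1) · (-1953125) = 19531250.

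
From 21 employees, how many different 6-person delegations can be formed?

This is C(21,6) = 54264.

54264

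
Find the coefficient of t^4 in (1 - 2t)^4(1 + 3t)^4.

145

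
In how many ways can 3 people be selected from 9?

84

This is C(9,3) = 84.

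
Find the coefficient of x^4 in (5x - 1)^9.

The general term is C(9,j)·(5x)^j·(-1)^(9-j); the x^4 term has j = 4.
C(9,4) = 126.
Coefficient = C(9,4) · 5^4 · (-1)^5 = 126 · 625 · (-1) = -78750.

-78750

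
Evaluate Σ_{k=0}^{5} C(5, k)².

252

By Vandermonde's identity, Σ C(5,k)² = C(10,5) = 252.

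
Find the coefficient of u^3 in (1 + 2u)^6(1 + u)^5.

Coefficient of u^3 = Σ_{j} C(6,j)·2^j·C(5,3-j)·1^(3-j) for j from 0 to 3.
= 10 + 120 + 300 + 160 = 590.

590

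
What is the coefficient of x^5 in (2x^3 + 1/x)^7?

280

General term: C(7,j)·(2x^3)^j·(1/x)^(7-j), with x-exponent 3j − 1(7−j) = 4j − 7.
Set 4j − 7 = 5: j = 3.
C(7,3) = 35; 2^3 = 8; 1^4 = 1.
Coefficient = 35 · 8 · 1 = 280.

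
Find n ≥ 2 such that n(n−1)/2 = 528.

33

n(n−1)/2 = 528 ⇒ n(n−1) = 1056. Since 33·32 = 1056, n = 33.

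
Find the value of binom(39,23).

37711260990

C(39,23) = C(39,16) by symmetry.
C(39,16) = (39·38·37·36·35·34·33·32·31·30·29·28·27·26·25·24) / 16! = 789024790105300869120000 / 20922789888000 = 37711260990.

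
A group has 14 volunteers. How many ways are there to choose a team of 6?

3003

This is C(14,6) = 3003.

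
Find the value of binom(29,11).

34597290

C(29,11) = (29·28·27·26·25·24·23·22·21·20·19) / 11! = 1381013105472000 / 39916800 = 34597290.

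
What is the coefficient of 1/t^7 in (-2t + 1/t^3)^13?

329472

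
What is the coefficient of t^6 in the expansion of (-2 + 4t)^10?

13762560

The general term is C(10,j)·(-2)^j·(4t)^(10-j); the t^6 term has j = 4.
C(10,4) = 210.
Coefficient = C(10,4) · (-2)^4 · 4^6 = 210 · 16 · 4096 = 13762560.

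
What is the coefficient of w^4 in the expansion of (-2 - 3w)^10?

1088640

The general term is C(10,j)·(-2)^j·(-3w)^(10-j); the w^4 term has j = 6.
C(10,6) = 210.
Coefficient = C(10,6) · (-2)^6 · (-3)^4 = 210 · 64 · 81 = 1088640.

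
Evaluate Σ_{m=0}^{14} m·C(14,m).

114688

Since m·C(14,m) = 14·C(13,m−1), the sum is 14·2^13 = 14·8192 = 114688.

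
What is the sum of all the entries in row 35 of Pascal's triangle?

Setting x = 1 in (1+x)^35 gives Σ C(35,j) = 2^35 = 34359738368.

34359738368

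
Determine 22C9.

497420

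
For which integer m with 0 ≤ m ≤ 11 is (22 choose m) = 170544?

C(22,m) increases on 0 ≤ m ≤ 11. C(22,6) = 74613 and C(22,7) = 170544, so m = 7.

7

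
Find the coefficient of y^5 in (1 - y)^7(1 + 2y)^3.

-63

Coefficient of y^5 = Σ_{j} C(7,j)·(-1)^j·C(3,5-j)·2^(5-j) for j from 2 to 5.
= 168 + (-420) + 210 + (-21) = -63.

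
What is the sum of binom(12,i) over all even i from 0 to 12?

2048

Half of (1+1)^12 + (1−1)^12 gives the even-index sum: 2^11 = 2048.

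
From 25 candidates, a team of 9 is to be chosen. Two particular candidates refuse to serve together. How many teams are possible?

All 9-subsets: C(25,9) = 2042975. Those containing both fixed elements: C(23,7) = 245157.
2042975 − 245157 = 1797818.

1797818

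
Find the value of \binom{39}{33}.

3262623

C(39,33) = C(39,6) by symmetry.
C(39,6) = (39·38·37·36·35·34) / 6! = 2349088560 / 720 = 3262623.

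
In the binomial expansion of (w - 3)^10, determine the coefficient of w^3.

-262440

The general term is C(10,j)·(w)^j·(-3)^(10-j); the w^3 term has j = 3.
C(10,3) = 120.
Coefficient = C(10,3) · (-3)^7 = 120 · (-2187) = -262440.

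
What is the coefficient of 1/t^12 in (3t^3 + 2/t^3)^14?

General term: C(14,j)·(3t^3)^j·(2/t^3)^(14-j), with t-exponent 3j − 3(14−j) = 6j − 42.
Set 6j − 42 = -12: j = 5.
C(14,5) = 2002; 3^5 = 243; 2^9 = 512.
Coefficient = 2002 · 243 · 512 = 249080832.

249080832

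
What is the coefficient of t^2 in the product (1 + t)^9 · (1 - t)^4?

6

Coefficient of t^2 = Σ_{j} C(9,j)·1^j·C(4,2-j)·(-1)^(2-j) for j from 0 to 2.
= 6 + (-36) + 36 = 6.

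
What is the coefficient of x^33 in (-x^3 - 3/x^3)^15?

-945

General term: C(15,j)·(-x^3)^j·(-3/x^3)^(15-j), with x-exponent 3j − 3(15−j) = 6j − 45.
Set 6j − 45 = 33: j = 13.
C(15,13) = 105; (-1)^13 = -1; (-3)^2 = 9.
Coefficient = 105 · (-1) · 9 = -945.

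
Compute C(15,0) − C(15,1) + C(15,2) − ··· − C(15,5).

-2002

The partial alternating sum Σ_{k=0}^{5} (−1)^k C(15,k) = (−1)^5 C(14,5) = -2002.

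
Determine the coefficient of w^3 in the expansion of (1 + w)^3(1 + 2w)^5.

231

Coefficient of w^3 = Σ_{j} C(3,j)·1^j·C(5,3-j)·2^(3-j) for j from 0 to 3.
= 80 + 120 + 30 + 1 = 231.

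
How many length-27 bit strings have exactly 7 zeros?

888030

Choose the 7 positions: C(27,7) = 888030.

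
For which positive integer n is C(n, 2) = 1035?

46

n(n−1)/2 = 1035 ⇒ n(n−1) = 2070. Since 46·45 = 2070, n = 46.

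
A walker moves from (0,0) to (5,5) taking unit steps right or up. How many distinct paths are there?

Each path is a sequence of 10 steps with 5 rights: C(10,5) = 252.

252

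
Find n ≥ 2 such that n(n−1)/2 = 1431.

n(n−1)/2 = 1431 ⇒ n(n−1) = 2862. Since 54·53 = 2862, n = 54.

54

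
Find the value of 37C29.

38608020

C(37,29) = C(37,8) by symmetry.
C(37,8) = (37·36·35·34·33·32·31·30) / 8! = 1556675366400 / 40320 = 38608020.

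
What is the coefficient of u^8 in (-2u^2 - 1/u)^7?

-672

General term: C(7,j)·(-2u^2)^j·(-1/u)^(7-j), with u-exponent 2j − 1(7−j) = 3j − 7.
Set 3j − 7 = 8: j = 5.
C(7,5) = 21; (-2)^5 = -32; (-1)^2 = 1.
Coefficient = 21 · (-32) · 1 = -672.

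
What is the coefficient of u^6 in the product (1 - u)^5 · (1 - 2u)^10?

Coefficient of u^6 = Σ_{j} C(5,j)·(-1)^j·C(10,6-j)·(-2)^(6-j) for j from 0 to 5.
= 13440 + 40320 + 33600 + 9600 + 900 + 20 = 97880.

97880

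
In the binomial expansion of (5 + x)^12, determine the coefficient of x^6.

14437500

The general term is C(12,j)·(5)^j·(x)^(12-j); the x^6 term has j = 6.
C(12,6) = 924.
Coefficient = C(12,6) · 5^6 = 924 · 15625 = 14437500.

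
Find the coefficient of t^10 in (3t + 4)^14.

The general term is C(14,j)·(3t)^j·(4)^(14-j); the t^10 term has j = 10.
C(14,10) = 1001.
Coefficient = C(14,10) · 3^10 · 4^4 = 1001 · 59049 · 256 = 15131660544.

15131660544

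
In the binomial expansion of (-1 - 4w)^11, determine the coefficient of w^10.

The general term is C(11,j)·(-1)^j·(-4w)^(11-j); the w^10 term has j = 1.
C(11,1) = 11.
Coefficient = C(11,1) · (-1)^1 · (-4)^10 = 11 · (-1) · 1048576 = -11534336.

-11534336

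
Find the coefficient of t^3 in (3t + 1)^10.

3240

The general term is C(10,j)·(3t)^j·(1)^(10-j); the t^3 term has j = 3.
C(10,3) = 120.
Coefficient = C(10,3) · 3^3 = 120 · 27 = 3240.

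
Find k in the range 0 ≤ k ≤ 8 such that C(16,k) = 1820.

4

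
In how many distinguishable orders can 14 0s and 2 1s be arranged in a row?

Choose positions for the 0s: C(16,14) = 120.

120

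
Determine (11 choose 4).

330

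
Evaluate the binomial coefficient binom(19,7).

50388

C(19,7) = (19·18·17·16·15·14·13) / 7! = 253955520 / 5040 = 50388.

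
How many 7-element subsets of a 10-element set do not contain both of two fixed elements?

64

All 7-subsets: C(10,7) = 120. Those containing both fixed elements: C(8,5) = 56.
120 − 56 = 64.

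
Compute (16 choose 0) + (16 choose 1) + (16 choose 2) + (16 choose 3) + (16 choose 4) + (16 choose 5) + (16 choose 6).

14893

1 + 16 + 120 + 560 + 1820 + 4368 + 8008 = 14893.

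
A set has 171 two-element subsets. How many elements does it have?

n(n−1)/2 = 171 ⇒ n(n−1) = 342. Since 19·18 = 342, n = 19.

19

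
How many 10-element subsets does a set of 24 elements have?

1961256

C(24,10) = (24·23·22·21·20·19·18·17·16·15) / 10! = 7117005772800 / 3628800 = 1961256.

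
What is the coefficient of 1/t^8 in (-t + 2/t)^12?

67584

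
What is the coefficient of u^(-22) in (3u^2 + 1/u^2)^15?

945

General term: C(15,j)·(3u^2)^j·(1/u^2)^(15-j), with u-exponent 2j − 2(15−j) = 4j − 30.
Set 4j − 30 = -22: j = 2.
C(15,2) = 105; 3^2 = 9; 1^13 = 1.
Coefficient = 105 · 9 · 1 = 945.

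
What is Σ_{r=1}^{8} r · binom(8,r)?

Since r·C(8,r) = 8·C(7,r−1), the sum is 8·2^7 = 8·128 = 1024.

1024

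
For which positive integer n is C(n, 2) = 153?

n(n−1)/2 = 153 ⇒ n(n−1) = 306. Since 18·17 = 306, n = 18.

18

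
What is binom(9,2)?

36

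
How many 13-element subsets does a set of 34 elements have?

927983760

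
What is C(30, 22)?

C(30,22) = C(30,8) by symmetry.
C(30,8) = (30·29·28·27·26·25·24·23) / 8! = 235989936000 / 40320 = 5852925.

5852925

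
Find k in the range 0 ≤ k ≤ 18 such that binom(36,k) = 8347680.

7

C(36,k) increases on 0 ≤ k ≤ 18. C(36,6) = 1947792 and C(36,7) = 8347680, so k = 7.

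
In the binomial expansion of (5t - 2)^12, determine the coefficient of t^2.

1689600

The general term is C(12,j)·(5t)^j·(-2)^(12-j); the t^2 term has j = 2.
C(12,2) = 66.
Coefficient = C(12,2) · 5^2 · (-2)^10 = 66 · 25 · 1024 = 1689600.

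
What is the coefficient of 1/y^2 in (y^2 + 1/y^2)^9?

126

General term: C(9,j)·(y^2)^j·(1/y^2)^(9-j), with y-exponent 2j − 2(9−j) = 4j − 18.
Set 4j − 18 = -2: j = 4.
C(9,4) = 126; 1^4 = 1; 1^5 = 1.
Coefficient = 126 · 1 · 1 = 126.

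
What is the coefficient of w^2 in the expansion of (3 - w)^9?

78732

The general term is C(9,j)·(3)^j·(-w)^(9-j); the w^2 term has j = 7.
C(9,7) = 36.
Coefficient = C(9,7) · 3^7 = 36 · 2187 = 78732.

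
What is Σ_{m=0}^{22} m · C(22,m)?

Since m·C(22,m) = 22·C(21,m−1), the sum is 22·2^21 = 22·2097152 = 46137344.

46137344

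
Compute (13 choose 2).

78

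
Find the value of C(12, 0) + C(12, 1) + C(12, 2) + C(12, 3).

299

1 + 12 + 66 + 220 = 299.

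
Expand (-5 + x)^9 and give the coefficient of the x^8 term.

-45

The general term is C(9,j)·(-5)^j·(x)^(9-j); the x^8 term has j = 1.
C(9,1) = 9.
Coefficient = C(9,1) · (-5)^1 = 9 · (-5) = -45.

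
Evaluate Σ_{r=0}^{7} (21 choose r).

1 + 21 + 210 + 1330 + 5985 + 20349 + 54264 + 116280 = 198440.

198440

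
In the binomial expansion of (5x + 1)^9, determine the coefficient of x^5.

393750

The general term is C(9,j)·(5x)^j·(1)^(9-j); the x^5 term has j = 5.
C(9,5) = 126.
Coefficient = C(9,5) · 5^5 = 126 · 3125 = 393750.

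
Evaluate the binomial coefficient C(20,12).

125970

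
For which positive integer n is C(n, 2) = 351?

27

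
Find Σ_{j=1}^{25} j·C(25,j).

Differentiating (1+x)^25 and setting x=1: Σ j·C(25,j) = 25·2^24 = 419430400.

419430400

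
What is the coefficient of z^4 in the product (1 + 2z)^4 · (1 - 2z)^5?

Coefficient of z^4 = Σ_{j} C(4,j)·2^j·C(5,4-j)·(-2)^(4-j) for j from 0 to 4.
= 80 + (-640) + 960 + (-320) + 16 = 96.

96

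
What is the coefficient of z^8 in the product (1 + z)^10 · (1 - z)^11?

Coefficient of z^8 = Σ_{j} C(10,j)·1^j·C(11,8-j)·(-1)^(8-j) for j from 0 to 8.
= 165 + (-3300) + 20790 + (-55440) + 69300 + (-41580) + 11550 + (-1320) + 45 = 210.

210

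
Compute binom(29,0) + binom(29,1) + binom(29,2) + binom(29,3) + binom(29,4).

27841

1 + 29 + 406 + 3654 + 23751 = 27841.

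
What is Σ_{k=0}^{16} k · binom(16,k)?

524288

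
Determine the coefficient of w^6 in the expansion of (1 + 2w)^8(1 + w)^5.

Coefficient of w^6 = Σ_{j} C(8,j)·2^j·C(5,6-j)·1^(6-j) for j from 1 to 6.
= 16 + 560 + 4480 + 11200 + 8960 + 1792 = 27008.

27008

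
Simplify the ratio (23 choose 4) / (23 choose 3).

5

C(n,k+1)/C(n,k) = (n−k)/(k+1) = (23−3)/(3+1) = 20/4 = 5.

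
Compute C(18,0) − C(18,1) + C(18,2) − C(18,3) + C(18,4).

The partial alternating sum Σ_{k=0}^{4} (−1)^k C(18,k) = (−1)^4 C(17,4) = 2380.

2380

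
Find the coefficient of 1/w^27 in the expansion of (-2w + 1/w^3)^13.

General term: C(13,j)·(-2w)^j·(1/w^3)^(13-j), with w-exponent 1j − 3(13−j) = 4j − 39.
Set 4j − 39 = -27: j = 3.
C(13,3) = 286; (-2)^3 = -8; 1^10 = 1.
Coefficient = 286 · (-8) · 1 = -2288.

-2288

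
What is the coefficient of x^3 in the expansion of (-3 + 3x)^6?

The general term is C(6,j)·(-3)^j·(3x)^(6-j); the x^3 term has j = 3.
C(6,3) = 20.
Coefficient = C(6,3) · (-3)^3 · 3^3 = 20 · (-27) · 27 = -14580.

-14580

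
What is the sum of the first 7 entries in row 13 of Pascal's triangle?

4096

1 + 13 + 78 + 286 + 715 + 1287 + 1716 = 4096.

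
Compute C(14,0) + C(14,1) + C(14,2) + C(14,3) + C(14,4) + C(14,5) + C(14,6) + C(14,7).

1 + 14 + 91 + 364 + 1001 + 2002 + 3003 + 3432 = 9908.

9908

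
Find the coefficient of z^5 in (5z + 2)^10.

The general term is C(10,j)·(5z)^j·(2)^(10-j); the z^5 term has j = 5.
C(10,5) = 252.
Coefficient = C(10,5) · 5^5 · 2^5 = 252 · 3125 · 32 = 25200000.

25200000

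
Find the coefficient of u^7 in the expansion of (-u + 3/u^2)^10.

General term: C(10,j)·(-u)^j·(3/u^2)^(10-j), with u-exponent 1j − 2(10−j) = 3j − 20.
Set 3j − 20 = 7: j = 9.
C(10,9) = 10; (-1)^9 = -1; 3^1 = 3.
Coefficient = 10 · (-1) · 3 = -30.

-30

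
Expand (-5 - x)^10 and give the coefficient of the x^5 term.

The general term is C(10,j)·(-5)^j·(-x)^(10-j); the x^5 term has j = 5.
C(10,5) = 252.
Coefficient = C(10,5) · (-5)^5 · (-1)^5 = 252 · (-3125) · (-1) = 787500.

787500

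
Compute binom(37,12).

1852482996

C(37,12) = (37·36·35·34·33·32·31·30·29·28·27·26) / 12! = 887342319056793600 / 479001600 = 1852482996.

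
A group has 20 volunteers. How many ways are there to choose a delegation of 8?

This is C(20,8) = 125970.

125970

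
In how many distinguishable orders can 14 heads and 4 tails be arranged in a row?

Choose positions for the heads: C(18,14) = 3060.

3060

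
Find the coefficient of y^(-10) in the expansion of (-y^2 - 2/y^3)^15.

-1647360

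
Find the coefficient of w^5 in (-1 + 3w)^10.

-61236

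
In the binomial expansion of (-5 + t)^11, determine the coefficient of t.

The general term is C(11,j)·(-5)^j·(t)^(11-j); the t^1 term has j = 10.
C(11,10) = 11.
Coefficient = C(11,10) · (-5)^10 = 11 · 9765625 = 107421875.

107421875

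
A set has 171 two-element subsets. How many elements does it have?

19

n(n−1)/2 = 171 ⇒ n(n−1) = 342. Since 19·18 = 342, n = 19.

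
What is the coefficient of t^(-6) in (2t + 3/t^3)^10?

1088640

General term: C(10,j)·(2t)^j·(3/t^3)^(10-j), with t-exponent 1j − 3(10−j) = 4j − 30.
Set 4j − 30 = -6: j = 6.
C(10,6) = 210; 2^6 = 64; 3^4 = 81.
Coefficient = 210 · 64 · 81 = 1088640.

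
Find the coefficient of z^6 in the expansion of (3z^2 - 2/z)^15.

General term: C(15,j)·(3z^2)^j·(-2/z)^(15-j), with z-exponent 2j − 1(15−j) = 3j − 15.
Set 3j − 15 = 6: j = 7.
C(15,7) = 6435; 3^7 = 2187; (-2)^8 = 256.
Coefficient = 6435 · 2187 · 256 = 3602776320.

3602776320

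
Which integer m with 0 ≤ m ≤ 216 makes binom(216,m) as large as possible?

108

C(216,m) is maximized at m = 216/2 = 108.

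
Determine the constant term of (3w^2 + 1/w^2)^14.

General term: C(14,j)·(3w^2)^j·(1/w^2)^(14-j), with w-exponent 2j − 2(14−j) = 4j − 28.
Set 4j − 28 = 0: j = 7.
C(14,7) = 3432; 3^7 = 2187; 1^7 = 1.
Coefficient = 3432 · 2187 · 1 = 7505784.

7505784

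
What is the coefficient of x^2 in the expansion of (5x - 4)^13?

-8178892800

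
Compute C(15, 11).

1365

C(15,11) = C(15,4) by symmetry.
C(15,4) = (15·14·13·12) / 4! = 32760 / 24 = 1365.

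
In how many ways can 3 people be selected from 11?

This is C(11,3) = 165.

165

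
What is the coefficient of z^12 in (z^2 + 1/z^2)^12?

General term: C(12,j)·(z^2)^j·(1/z^2)^(12-j), with z-exponent 2j − 2(12−j) = 4j − 24.
Set 4j − 24 = 12: j = 9.
C(12,9) = 220; 1^9 = 1; 1^3 = 1.
Coefficient = 220 · 1 · 1 = 220.

220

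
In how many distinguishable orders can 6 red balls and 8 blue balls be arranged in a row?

3003

Choose positions for the red balls: C(14,6) = 3003.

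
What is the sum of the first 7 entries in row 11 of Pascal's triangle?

1486

1 + 11 + 55 + 165 + 330 + 462 + 462 = 1486.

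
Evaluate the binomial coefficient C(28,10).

13123110

C(28,10) = (28·27·26·25·24·23·22·21·20·19) / 10! = 47621141568000 / 3628800 = 13123110.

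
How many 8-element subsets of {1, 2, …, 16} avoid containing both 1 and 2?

9867

All 8-subsets: C(16,8) = 12870. Those containing both fixed elements: C(14,6) = 3003.
12870 − 3003 = 9867.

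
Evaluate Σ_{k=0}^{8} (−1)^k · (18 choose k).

The partial alternating sum Σ_{k=0}^{8} (−1)^k C(18,k) = (−1)^8 C(17,8) = 24310.

24310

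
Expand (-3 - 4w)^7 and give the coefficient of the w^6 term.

-86016

The general term is C(7,j)·(-3)^j·(-4w)^(7-j); the w^6 term has j = 1.
C(7,1) = 7.
Coefficient = C(7,1) · (-3)^1 · (-4)^6 = 7 · (-3) · 4096 = -86016.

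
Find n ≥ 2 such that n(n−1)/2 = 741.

39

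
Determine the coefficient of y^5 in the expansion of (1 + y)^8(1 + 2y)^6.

10848

Coefficient of y^5 = Σ_{j} C(8,j)·1^j·C(6,5-j)·2^(5-j) for j from 0 to 5.
= 192 + 1920 + 4480 + 3360 + 840 + 56 = 10848.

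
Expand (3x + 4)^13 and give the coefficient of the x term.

The general term is C(13,j)·(3x)^j·(4)^(13-j); the x^1 term has j = 1.
C(13,1) = 13.
Coefficient = C(13,1) · 3^1 · 4^12 = 13 · 3 · 16777216 = 654311424.

654311424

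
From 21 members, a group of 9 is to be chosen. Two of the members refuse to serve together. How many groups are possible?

243542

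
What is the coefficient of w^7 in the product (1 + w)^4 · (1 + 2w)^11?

271656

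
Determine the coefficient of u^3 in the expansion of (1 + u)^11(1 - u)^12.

Coefficient of u^3 = Σ_{j} C(11,j)·1^j·C(12,3-j)·(-1)^(3-j) for j from 0 to 3.
= (-220) + 726 + (-660) + 165 = 11.

11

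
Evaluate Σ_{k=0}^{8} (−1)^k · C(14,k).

1287

The partial alternating sum Σ_{k=0}^{8} (−1)^k C(14,k) = (−1)^8 C(13,8) = 1287.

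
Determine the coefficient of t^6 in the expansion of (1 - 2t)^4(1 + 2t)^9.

2304

Coefficient of t^6 = Σ_{j} C(4,j)·(-2)^j·C(9,6-j)·2^(6-j) for j from 0 to 4.
= 5376 + (-32256) + 48384 + (-21504) + 2304 = 2304.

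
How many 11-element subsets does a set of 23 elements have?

1352078

C(23,11) = (23·22·21·20·19·18·17·16·15·14·13) / 11! = 53970627110400 / 39916800 = 1352078.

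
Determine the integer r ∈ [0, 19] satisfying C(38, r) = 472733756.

10

C(38,r) increases on 0 ≤ r ≤ 19. C(38,9) = 163011640 and C(38,10) = 472733756, so r = 10.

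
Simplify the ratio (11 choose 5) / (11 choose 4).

C(n,k+1)/C(n,k) = (n−k)/(k+1) = (11−4)/(4+1) = 7/5.

7/5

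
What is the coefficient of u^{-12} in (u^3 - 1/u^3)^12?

495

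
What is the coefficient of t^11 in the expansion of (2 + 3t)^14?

The general term is C(14,j)·(2)^j·(3t)^(14-j); the t^11 term has j = 3.
C(14,3) = 364.
Coefficient = C(14,3) · 2^3 · 3^11 = 364 · 8 · 177147 = 515852064.

515852064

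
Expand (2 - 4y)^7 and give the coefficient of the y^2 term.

The general term is C(7,j)·(2)^j·(-4y)^(7-j); the y^2 term has j = 5.
C(7,5) = 21.
Coefficient = C(7,5) · 2^5 · (-4)^2 = 21 · 32 · 16 = 10752.

10752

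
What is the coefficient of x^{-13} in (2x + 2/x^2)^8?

2048

General term: C(8,j)·(2x)^j·(2/x^2)^(8-j), with x-exponent 1j − 2(8−j) = 3j − 16.
Set 3j − 16 = -13: j = 1.
C(8,1) = 8; 2^1 = 2; 2^7 = 128.
Coefficient = 8 · 2 · 128 = 2048.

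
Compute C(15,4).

1365

C(15,4) = (15·14·13·12) / 4! = 32760 / 24 = 1365.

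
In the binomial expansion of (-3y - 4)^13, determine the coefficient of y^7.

The general term is C(13,j)·(-3y)^j·(-4)^(13-j); the y^7 term has j = 7.
C(13,7) = 1716.
Coefficient = C(13,7) · (-3)^7 · (-4)^6 = 1716 · (-2187) · 4096 = -15371845632.

-15371845632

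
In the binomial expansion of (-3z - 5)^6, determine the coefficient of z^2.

The general term is C(6,j)·(-3z)^j·(-5)^(6-j); the z^2 term has j = 2.
C(6,2) = 15.
Coefficient = C(6,2) · (-3)^2 · (-5)^4 = 15 · 9 · 625 = 84375.

84375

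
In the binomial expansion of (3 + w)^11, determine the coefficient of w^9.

495

The general term is C(11,j)·(3)^j·(w)^(11-j); the w^9 term has j = 2.
C(11,2) = 55.
Coefficient = C(11,2) · 3^2 = 55 · 9 = 495.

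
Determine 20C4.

4845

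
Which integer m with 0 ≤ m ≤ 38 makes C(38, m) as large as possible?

19

C(38,m) is maximized at m = 38/2 = 19.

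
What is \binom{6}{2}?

C(6,2) = (6·5) / 2! = 30 / 2 = 15.

15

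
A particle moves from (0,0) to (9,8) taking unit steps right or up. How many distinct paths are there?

24310

Each path is a sequence of 17 steps with 9 rights: C(17,9) = 24310.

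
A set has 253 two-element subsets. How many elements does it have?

23

n(n−1)/2 = 253 ⇒ n(n−1) = 506. Since 23·22 = 506, n = 23.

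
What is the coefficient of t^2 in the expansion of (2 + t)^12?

67584

The general term is C(12,j)·(2)^j·(t)^(12-j); the t^2 term has j = 10.
C(12,10) = 66.
Coefficient = C(12,10) · 2^10 = 66 · 1024 = 67584.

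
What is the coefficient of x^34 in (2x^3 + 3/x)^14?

General term: C(14,j)·(2x^3)^j·(3/x)^(14-j), with x-exponent 3j − 1(14−j) = 4j − 14.
Set 4j − 14 = 34: j = 12.
C(14,12) = 91; 2^12 = 4096; 3^2 = 9.
Coefficient = 91 · 4096 · 9 = 3354624.

3354624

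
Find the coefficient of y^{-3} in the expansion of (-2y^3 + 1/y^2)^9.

General term: C(9,j)·(-2y^3)^j·(1/y^2)^(9-j), with y-exponent 3j − 2(9−j) = 5j − 18.
Set 5j − 18 = -3: j = 3.
C(9,3) = 84; (-2)^3 = -8; 1^6 = 1.
Coefficient = 84 · (-8) · 1 = -672.

-672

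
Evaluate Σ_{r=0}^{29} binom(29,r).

536870912

Setting x = 1 in (1+x)^29 gives Σ C(29,r) = 2^29 = 536870912.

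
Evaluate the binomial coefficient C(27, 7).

888030

C(27,7) = (27·26·25·24·23·22·21) / 7! = 4475671200 / 5040 = 888030.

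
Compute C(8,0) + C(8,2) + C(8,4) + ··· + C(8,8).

128

Half of (1+1)^8 + (1−1)^8 gives the even-index sum: 2^7 = 128.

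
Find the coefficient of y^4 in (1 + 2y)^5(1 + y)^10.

4090

Coefficient of y^4 = Σ_{j} C(5,j)·2^j·C(10,4-j)·1^(4-j) for j from 0 to 4.
= 210 + 1200 + 1800 + 800 + 80 = 4090.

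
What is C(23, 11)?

1352078

C(23,11) = (23·22·21·20·19·18·17·16·15·14·13) / 11! = 53970627110400 / 39916800 = 1352078.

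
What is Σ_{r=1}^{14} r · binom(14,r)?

114688

Differentiating (1+x)^14 and setting x=1: Σ r·C(14,r) = 14·2^13 = 114688.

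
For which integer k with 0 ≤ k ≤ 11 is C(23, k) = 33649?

5

C(23,k) increases on 0 ≤ k ≤ 11. C(23,4) = 8855 and C(23,5) = 33649, so k = 5.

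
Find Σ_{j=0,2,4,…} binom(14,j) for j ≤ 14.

Even-j terms of row 14 sum to 2^13 = 8192.

8192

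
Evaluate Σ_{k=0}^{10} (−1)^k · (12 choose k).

The partial alternating sum Σ_{k=0}^{10} (−1)^k C(12,k) = (−1)^10 C(11,10) = 11.

11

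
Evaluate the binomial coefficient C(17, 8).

C(17,8) = (17·16·15·14·13·12·11·10) / 8! = 980179200 / 40320 = 24310.

24310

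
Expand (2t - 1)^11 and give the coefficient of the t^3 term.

1320

The general term is C(11,j)·(2t)^j·(-1)^(11-j); the t^3 term has j = 3.
C(11,3) = 165.
Coefficient = C(11,3) · 2^3 = 165 · 8 = 1320.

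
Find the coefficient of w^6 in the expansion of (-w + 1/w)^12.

-220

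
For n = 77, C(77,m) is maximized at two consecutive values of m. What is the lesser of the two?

For odd n = 77, C(77,m) peaks at m = (n−1)/2 and (n+1)/2; the lesser is 38.

38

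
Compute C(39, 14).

C(39,14) = (39·38·37·36·35·34·33·32·31·30·29·28·27·26) / 14! = 1315041316842168115200 / 87178291200 = 15084504396.

15084504396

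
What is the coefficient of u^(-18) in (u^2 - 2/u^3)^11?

42240

General term: C(11,j)·(u^2)^j·(-2/u^3)^(11-j), with u-exponent 2j − 3(11−j) = 5j − 33.
Set 5j − 33 = -18: j = 3.
C(11,3) = 165; 1^3 = 1; (-2)^8 = 256.
Coefficient = 165 · 1 · 256 = 42240.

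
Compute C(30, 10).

C(30,10) = (30·29·28·27·26·25·24·23·22·21) / 10! = 109027350432000 / 3628800 = 30045015.

30045015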